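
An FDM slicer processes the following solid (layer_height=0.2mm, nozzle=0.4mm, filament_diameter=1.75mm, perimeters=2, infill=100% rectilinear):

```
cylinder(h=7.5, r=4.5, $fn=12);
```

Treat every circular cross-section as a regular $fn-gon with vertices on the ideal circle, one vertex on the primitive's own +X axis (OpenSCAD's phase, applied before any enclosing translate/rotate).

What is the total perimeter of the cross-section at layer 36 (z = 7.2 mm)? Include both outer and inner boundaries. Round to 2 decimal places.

At z = 7.2 mm: the cylinder: section is a regular 12-gon, circumradius r=4.5 (perimeter = 2·12·4.500·sin(180°/12) = 27.95 mm). Overall, the cross-section is a single solid region. Total boundary length (outer) = 27.95 mm.

27.95 mm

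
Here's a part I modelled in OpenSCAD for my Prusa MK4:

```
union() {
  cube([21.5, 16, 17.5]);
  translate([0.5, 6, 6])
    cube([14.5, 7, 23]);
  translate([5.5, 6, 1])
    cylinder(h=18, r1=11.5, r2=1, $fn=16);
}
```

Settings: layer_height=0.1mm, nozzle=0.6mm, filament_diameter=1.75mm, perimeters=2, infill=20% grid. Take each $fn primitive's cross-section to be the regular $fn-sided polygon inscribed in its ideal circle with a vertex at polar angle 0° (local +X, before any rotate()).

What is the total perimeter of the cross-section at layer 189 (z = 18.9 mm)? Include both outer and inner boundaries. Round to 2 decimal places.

At z = 18.9 mm: the cube is absent (z outside [0, 17.5]); the cube at (0.5, 6) is present — its section is the full 14.5×7 rectangle (perimeter 43.00 mm); the cone at (5.5, 6) contributes a regular 16-gon of circumradius 1.058 (interpolated between r1=11.5 and r2=1 at t=0.994) (perimeter = 2·16·1.058·sin(180°/16) = 6.61 mm); Combining (union): the regions partially overlap (shared area 1.71 mm²), so the edge portions inside another operand are dropped and the merged outline is re-measured after clipping — boundary = 44.19 mm. Overall, the cross-section is a single solid region. Total boundary length (outer) = 44.19 mm.

44.19 mm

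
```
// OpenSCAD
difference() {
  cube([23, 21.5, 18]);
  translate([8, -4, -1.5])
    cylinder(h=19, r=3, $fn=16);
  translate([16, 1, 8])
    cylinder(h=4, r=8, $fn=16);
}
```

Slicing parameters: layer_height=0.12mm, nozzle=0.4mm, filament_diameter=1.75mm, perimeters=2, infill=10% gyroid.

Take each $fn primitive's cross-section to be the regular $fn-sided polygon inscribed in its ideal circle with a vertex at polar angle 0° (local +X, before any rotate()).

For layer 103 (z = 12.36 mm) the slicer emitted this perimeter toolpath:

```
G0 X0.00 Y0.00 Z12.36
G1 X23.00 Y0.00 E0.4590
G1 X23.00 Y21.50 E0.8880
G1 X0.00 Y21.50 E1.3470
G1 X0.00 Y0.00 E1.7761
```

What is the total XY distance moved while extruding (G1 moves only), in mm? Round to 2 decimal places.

Sum the Euclidean lengths of each G1 segment: total = 89.00 mm.

89.00 mm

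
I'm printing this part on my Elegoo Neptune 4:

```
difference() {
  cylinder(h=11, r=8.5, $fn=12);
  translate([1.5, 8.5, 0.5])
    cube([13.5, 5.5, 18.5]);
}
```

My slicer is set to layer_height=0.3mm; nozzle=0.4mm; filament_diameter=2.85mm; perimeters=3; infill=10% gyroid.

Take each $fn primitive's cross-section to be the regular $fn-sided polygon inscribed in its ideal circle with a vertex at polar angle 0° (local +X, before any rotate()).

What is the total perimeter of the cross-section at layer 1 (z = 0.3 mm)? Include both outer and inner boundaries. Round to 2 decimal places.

52.80 mm

At z = 0.3 mm: the r=8.5 cylinder contributes a regular 12-gon of circumradius 8.5 (perimeter = 2·12·8.500·sin(180°/12) = 52.80 mm); the cube at (1.5, 8.5) is absent (z outside [0.5, 19]); Taking the first minus the rest: none of the subtracted shapes is present at this height, so the r=8.5 cylinder is unchanged — boundary = 52.80 mm. Overall, the cross-section is a single solid region. Total boundary length (outer) = 52.80 mm.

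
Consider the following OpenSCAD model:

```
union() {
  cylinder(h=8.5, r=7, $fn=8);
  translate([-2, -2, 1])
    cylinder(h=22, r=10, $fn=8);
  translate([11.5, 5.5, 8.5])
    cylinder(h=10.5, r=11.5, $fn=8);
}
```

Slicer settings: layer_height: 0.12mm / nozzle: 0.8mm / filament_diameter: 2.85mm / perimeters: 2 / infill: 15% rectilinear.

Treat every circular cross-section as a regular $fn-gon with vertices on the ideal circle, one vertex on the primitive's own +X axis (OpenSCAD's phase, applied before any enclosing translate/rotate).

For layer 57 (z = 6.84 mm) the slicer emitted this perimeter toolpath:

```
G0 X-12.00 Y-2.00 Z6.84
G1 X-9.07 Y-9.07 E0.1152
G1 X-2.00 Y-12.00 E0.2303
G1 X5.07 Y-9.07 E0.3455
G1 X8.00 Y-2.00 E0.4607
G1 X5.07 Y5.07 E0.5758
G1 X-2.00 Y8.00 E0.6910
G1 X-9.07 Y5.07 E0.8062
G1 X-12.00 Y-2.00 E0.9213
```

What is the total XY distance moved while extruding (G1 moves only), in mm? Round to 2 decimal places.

Sum the Euclidean lengths of each G1 segment: total = 61.22 mm.

61.22 mm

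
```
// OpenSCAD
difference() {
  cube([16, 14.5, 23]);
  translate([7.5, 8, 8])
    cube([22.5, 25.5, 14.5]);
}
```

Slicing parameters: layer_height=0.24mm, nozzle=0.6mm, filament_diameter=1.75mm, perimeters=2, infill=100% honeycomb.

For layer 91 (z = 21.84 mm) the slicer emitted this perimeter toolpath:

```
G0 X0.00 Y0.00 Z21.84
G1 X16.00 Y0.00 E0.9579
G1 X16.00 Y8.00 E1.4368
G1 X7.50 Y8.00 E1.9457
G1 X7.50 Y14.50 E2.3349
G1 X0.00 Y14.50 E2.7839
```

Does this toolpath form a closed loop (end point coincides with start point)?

Start point (G0): (0.00, 0.00). End point (last G1): the path does not return to the start — open.

no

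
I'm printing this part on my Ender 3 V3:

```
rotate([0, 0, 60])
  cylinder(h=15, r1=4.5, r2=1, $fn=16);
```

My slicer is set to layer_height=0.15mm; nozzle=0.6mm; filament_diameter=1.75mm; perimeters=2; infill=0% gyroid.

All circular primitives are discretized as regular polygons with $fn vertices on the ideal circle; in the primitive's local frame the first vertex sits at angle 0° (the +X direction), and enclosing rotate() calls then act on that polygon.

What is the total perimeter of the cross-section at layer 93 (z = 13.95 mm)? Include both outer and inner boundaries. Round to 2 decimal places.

At z = 13.95 mm: the cone: at t=0.930 of its height the radius interpolates to r₁+(r₂−r₁)t = 1.245, giving a regular 16-gon of that circumradius (perimeter = 2·16·1.245·sin(180°/16) = 7.77 mm); (rotated 60° about Z; rotation is an isometry so areas/perimeters/island counts are preserved). Overall, the cross-section is a single solid region. Total boundary length (outer) = 7.77 mm.

7.77 mm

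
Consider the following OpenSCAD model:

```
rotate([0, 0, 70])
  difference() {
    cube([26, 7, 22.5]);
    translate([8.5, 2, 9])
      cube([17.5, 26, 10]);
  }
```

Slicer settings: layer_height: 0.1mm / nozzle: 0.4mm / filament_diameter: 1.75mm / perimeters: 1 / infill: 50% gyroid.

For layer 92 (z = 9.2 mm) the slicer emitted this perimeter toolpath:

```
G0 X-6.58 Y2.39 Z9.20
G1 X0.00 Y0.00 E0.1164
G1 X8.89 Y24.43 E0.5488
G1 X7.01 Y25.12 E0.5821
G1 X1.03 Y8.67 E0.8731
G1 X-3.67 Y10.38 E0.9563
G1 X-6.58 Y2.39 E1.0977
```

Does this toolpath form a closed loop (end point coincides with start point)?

yes

Start point (G0): (-6.58, 2.39). End point (last G1): the path returns to the start — closed.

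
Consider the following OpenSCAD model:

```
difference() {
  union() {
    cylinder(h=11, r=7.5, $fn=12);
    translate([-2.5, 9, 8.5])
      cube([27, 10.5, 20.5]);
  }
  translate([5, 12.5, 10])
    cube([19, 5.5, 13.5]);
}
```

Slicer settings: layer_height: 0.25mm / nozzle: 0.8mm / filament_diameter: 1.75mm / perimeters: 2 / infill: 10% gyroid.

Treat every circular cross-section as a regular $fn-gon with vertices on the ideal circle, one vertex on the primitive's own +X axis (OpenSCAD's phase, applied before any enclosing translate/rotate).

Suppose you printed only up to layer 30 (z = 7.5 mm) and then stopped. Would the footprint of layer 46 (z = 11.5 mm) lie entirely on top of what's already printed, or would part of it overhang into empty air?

part overhangs

Compare the two slices. At z = 7.5: the r=7.5 cylinder contributes a regular 12-gon of circumradius 7.5 (area = (12/2)·7.500²·sin(360°/12) = 168.75 mm²); the cube at (-2.5, 9) does not reach this height (z outside [8.5, 29]); Combining (union): only the r=7.5 cylinder is present, so the union is just that shape — area = 168.75 mm²; the cube at (5, 12.5) is absent (z outside [10, 23.5]); After the difference (first − rest): none of the subtracted shapes is present at this height, so the result so far is unchanged — area = 168.75 mm². At z = 11.5: the cylinder is absent (z outside [0, 11]); the cube at (-2.5, 9) (footprint 27×10.5) is included at this height (area 283.50 mm²); Taking the union: only the 27×10.5 cube at (-2.5, 9) is present, so the union is just that shape — area = 283.50 mm²; the cube at (5, 12.5) is present — its section is the full 19×5.5 rectangle (area 104.50 mm²); Taking the first minus the rest: starting from that combined region (283.50 mm²), the 19×5.5 cube at (5, 12.5) lies wholly inside it (removes its full 104.50 mm² and its 49.00 mm outline becomes a hole wall) — area = 179.00 mm². Checking containment: at z = 11.5 the cross-section extends beyond the z = 7.5 cross-section by about 179.00 mm².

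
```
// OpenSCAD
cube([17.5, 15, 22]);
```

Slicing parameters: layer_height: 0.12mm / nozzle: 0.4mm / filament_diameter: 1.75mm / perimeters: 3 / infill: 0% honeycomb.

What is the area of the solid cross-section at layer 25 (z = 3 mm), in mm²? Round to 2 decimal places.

At z = 3 mm: the cube (footprint 17.5×15) is included at this height (area 262.50 mm²). Overall, the cross-section is a single solid region. Net area = 262.50 mm².

262.50 mm²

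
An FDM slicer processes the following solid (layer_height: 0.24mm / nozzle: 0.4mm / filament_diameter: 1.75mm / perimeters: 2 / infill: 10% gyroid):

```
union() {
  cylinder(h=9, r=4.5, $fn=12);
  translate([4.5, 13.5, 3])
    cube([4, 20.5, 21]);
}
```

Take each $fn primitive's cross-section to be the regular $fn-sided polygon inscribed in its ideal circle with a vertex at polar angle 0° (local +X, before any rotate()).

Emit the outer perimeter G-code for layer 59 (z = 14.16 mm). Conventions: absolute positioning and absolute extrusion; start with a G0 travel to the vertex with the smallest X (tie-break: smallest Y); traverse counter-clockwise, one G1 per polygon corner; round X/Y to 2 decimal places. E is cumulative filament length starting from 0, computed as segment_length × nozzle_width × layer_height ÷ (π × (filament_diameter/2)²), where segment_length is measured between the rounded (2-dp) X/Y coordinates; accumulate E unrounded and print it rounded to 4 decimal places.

G0 X4.50 Y13.50 Z14.16
G1 X8.50 Y13.50 E0.1596
G1 X8.50 Y34.00 E0.9778
G1 X4.50 Y34.00 E1.1375
G1 X4.50 Y13.50 E1.9557

At z = 14.16 mm: the cylinder is absent (z outside [0, 9]); the cube at (4.5, 13.5) is present — its section is the full 4×20.5 rectangle; Merging all regions: only the 4×20.5 cube at (4.5, 13.5) is present, so the union is just that shape — 1 connected region. The outline is a single polygon with 4 vertices. Extrusion per mm of travel: 0.4 × 0.24 / (π × 0.875²) = 0.039912. Accumulating E over each segment gives final E = 1.9557.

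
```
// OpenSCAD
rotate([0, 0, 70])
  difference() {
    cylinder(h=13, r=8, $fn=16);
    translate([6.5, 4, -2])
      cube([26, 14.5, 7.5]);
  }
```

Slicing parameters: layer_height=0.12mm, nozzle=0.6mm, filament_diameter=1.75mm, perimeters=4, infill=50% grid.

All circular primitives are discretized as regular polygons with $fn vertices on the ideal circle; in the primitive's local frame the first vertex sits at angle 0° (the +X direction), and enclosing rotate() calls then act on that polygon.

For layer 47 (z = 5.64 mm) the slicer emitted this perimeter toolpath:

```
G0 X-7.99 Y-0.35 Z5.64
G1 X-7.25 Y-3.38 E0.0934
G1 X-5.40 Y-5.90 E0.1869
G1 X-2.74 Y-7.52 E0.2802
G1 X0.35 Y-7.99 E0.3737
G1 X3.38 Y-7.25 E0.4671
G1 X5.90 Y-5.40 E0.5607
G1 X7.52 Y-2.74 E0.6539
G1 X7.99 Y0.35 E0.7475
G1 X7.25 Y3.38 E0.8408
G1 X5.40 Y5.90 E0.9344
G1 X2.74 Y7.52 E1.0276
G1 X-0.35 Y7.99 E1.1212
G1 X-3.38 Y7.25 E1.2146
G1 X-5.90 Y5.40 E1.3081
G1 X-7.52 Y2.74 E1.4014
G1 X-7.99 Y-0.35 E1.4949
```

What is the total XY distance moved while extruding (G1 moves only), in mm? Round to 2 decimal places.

49.94 mm

Sum the Euclidean lengths of each G1 segment: total = 49.94 mm.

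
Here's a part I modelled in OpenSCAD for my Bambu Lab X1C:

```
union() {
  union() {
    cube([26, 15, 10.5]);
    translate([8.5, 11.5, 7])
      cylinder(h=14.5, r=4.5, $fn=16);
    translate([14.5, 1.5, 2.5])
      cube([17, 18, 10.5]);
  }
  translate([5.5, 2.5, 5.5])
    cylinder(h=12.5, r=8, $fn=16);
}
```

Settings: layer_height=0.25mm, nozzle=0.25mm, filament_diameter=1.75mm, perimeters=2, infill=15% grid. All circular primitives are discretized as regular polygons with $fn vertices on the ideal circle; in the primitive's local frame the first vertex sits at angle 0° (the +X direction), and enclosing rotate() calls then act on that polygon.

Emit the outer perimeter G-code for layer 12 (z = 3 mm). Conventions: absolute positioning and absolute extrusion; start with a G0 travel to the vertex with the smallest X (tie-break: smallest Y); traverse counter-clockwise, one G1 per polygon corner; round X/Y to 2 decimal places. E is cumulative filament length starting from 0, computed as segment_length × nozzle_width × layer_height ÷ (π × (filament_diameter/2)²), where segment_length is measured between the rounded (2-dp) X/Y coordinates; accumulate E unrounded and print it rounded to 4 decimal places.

G0 X0.00 Y0.00 Z3.00
G1 X26.00 Y0.00 E0.6756
G1 X26.00 Y1.50 E0.7146
G1 X31.50 Y1.50 E0.8575
G1 X31.50 Y19.50 E1.3252
G1 X14.50 Y19.50 E1.7669
G1 X14.50 Y15.00 E1.8839
G1 X0.00 Y15.00 E2.2606
G1 X0.00 Y0.00 E2.6504

At z = 3 mm: the 26×15 cube contributes its full rectangle; the cylinder at (8.5, 11.5) is not intersected at this z (z outside [7, 21.5]); the 17×18 cube at (14.5, 1.5) contributes its full rectangle; Combining (union): the regions partially overlap (shared area 155.25 mm²), so overlapping operands fuse into one piece — 1 connected region; the cylinder at (5.5, 2.5) does not reach this height (z outside [5.5, 18]); Taking the union: only the result so far is present, so the union is just that shape — 1 connected region. The outline is a single polygon with 8 vertices. Extrusion per mm of travel: 0.25 × 0.25 / (π × 0.875²) = 0.025984. Accumulating E over each segment gives final E = 2.6504.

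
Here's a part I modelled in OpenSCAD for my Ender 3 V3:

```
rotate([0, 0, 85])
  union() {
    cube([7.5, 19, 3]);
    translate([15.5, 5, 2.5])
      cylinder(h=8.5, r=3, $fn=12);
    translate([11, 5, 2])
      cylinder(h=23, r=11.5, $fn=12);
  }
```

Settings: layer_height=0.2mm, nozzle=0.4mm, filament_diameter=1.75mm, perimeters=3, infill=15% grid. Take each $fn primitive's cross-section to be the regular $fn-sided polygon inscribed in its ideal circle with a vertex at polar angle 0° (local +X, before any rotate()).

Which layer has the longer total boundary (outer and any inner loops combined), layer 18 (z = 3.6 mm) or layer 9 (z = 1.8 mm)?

layer 18 (z = 3.6 mm)

Layer 18 (z = 3.6): the cube is absent (z outside [0, 3]); the r=3 cylinder at (15.5, 5) gives a regular 12-gon of circumradius 3 (constant along its height) (perimeter = 2·12·3.000·sin(180°/12) = 18.63 mm); the r=11.5 cylinder at (11, 5) gives a regular 12-gon of circumradius 11.5 (constant along its height) (perimeter = 2·12·11.500·sin(180°/12) = 71.43 mm); Combining (union): the r=3 cylinder at (15.5, 5) lies entirely inside the r=11.5 cylinder at (11, 5), so the union is just the r=11.5 cylinder at (11, 5) — boundary = 71.43 mm; (whole slice rotated 85° about Z — lengths, areas and connectivity unchanged). So its perimeter = 71.43 mm. Layer 9 (z = 1.8): the cube (footprint 7.5×19) is included at this height (perimeter 53.00 mm); the cylinder at (15.5, 5) is absent (z outside [2.5, 11]); the cylinder at (11, 5) is absent (z outside [2, 25]); Combining (union): only the 7.5×19 cube is present, so the union is just that shape — boundary = 53.00 mm; (whole slice rotated 85° about Z — lengths, areas and connectivity unchanged). So its perimeter = 53.00 mm. Layer 18 is larger (71.43 vs 53.00 mm).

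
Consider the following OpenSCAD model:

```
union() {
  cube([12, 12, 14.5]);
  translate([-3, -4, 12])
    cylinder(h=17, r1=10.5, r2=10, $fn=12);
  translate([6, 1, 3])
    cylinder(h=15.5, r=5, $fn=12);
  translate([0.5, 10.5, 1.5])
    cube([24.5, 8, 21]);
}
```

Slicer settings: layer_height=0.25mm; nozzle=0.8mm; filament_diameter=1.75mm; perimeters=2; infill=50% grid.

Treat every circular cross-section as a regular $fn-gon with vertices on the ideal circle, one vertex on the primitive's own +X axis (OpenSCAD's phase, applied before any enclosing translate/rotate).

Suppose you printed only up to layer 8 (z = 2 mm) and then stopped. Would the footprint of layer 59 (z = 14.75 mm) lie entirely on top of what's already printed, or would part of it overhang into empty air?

Compare the two slices. At z = 2: the cube (footprint 12×12) is included at this height (area 144.00 mm²); the cone at (-3, -4) is not intersected at this z (z outside [12, 29]); the cylinder at (6, 1) does not reach this height (z outside [3, 18.5]); the cube at (0.5, 10.5) is present — its section is the full 24.5×8 rectangle (area 196.00 mm²); Merging all regions: the regions partially overlap — summed areas 340.00 mm² minus the doubly-counted overlap 17.25 mm² gives 322.75 mm² — area = 322.75 mm². At z = 14.75: the cube does not reach this height (z outside [0, 14.5]); the cone at (-3, -4) contributes a regular 12-gon of circumradius 10.419 (interpolated between r1=10.5 and r2=10 at t=0.162) (area = (12/2)·10.419²·sin(360°/12) = 325.67 mm²); the cylinder at (6, 1): section is a regular 12-gon, circumradius r=5 (area = (12/2)·5.000²·sin(360°/12) = 75.00 mm²); the cube at (0.5, 10.5) (footprint 24.5×8) is included at this height (area 196.00 mm²); Merging all regions: the regions partially overlap — summed areas 596.67 mm² minus the doubly-counted overlap 32.41 mm² gives 564.26 mm² — area = 564.26 mm². Checking containment: at z = 14.75 the cross-section extends beyond the z = 2 cross-section by about 312.44 mm².

part overhangs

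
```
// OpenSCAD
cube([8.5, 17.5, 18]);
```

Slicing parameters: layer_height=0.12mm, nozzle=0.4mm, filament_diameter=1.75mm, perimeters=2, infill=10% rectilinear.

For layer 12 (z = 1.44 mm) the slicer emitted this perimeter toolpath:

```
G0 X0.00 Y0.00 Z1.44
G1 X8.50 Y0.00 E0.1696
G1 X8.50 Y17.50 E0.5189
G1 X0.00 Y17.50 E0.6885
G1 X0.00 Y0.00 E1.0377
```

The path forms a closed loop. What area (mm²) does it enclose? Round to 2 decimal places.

148.75 mm²

Apply the shoelace formula to the sequence of (X, Y) vertices; enclosed area = 148.75 mm².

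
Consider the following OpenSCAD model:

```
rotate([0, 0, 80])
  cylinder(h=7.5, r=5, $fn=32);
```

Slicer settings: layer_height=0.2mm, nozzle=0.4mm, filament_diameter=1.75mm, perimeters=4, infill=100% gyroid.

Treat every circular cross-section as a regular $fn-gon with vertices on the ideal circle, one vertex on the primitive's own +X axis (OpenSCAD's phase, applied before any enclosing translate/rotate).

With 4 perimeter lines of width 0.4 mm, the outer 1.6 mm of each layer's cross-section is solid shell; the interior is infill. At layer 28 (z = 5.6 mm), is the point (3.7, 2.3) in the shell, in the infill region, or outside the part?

At z = 5.6 mm: the r=5 cylinder contributes a regular 32-gon of circumradius 5; (rotated 80° about Z; rotation is an isometry so areas/perimeters/island counts are preserved). Overall, the cross-section is a single solid region. Undo the 80° rotation: the query point maps to (2.908, -3.244) in the un-rotated model frame. The nearest boundary edge runs (2.78, -4.16)→(3.54, -3.54); distance from the point to it = 0.62 mm. The point is inside the cross-section, 0.62 mm from the nearest boundary — within the 1.6 mm shell band (4 × 0.4).

shell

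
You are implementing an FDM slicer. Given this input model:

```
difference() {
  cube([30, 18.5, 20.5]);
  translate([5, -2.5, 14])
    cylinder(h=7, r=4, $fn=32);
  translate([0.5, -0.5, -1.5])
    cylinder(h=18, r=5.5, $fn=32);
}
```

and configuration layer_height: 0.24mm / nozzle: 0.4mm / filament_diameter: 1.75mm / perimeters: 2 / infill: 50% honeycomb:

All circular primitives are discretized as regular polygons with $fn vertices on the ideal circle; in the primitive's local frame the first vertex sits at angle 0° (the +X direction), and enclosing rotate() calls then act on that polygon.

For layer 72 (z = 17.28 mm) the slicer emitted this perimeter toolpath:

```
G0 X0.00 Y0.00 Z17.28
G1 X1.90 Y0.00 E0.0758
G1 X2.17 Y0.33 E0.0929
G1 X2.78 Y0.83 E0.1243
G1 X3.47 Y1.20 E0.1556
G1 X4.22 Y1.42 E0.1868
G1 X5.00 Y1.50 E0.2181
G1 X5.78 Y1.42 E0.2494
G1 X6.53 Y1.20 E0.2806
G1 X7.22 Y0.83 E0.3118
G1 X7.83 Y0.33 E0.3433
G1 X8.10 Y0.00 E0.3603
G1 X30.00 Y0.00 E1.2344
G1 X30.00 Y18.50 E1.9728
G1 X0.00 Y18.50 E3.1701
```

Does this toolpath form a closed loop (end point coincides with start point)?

no

Start point (G0): (0.00, 0.00). End point (last G1): the path does not return to the start — open.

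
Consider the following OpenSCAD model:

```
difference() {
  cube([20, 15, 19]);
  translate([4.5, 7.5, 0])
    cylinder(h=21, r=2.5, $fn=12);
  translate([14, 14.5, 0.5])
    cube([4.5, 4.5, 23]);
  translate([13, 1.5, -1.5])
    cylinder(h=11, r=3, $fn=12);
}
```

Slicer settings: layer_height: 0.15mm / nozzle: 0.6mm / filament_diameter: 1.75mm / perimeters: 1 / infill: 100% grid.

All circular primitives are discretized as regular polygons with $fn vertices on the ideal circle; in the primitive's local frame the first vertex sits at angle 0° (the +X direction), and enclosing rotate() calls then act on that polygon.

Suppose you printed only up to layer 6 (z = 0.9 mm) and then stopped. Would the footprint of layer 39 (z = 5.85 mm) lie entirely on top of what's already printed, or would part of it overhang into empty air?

Compare the two slices. At z = 0.9: the 20×15 cube contributes its full rectangle (area 300.00 mm²); the r=2.5 cylinder at (4.5, 7.5) gives a regular 12-gon of circumradius 2.5 (constant along its height) (area = (12/2)·2.500²·sin(360°/12) = 18.75 mm²); the 4.5×4.5 cube at (14, 14.5) contributes its full rectangle (area 20.25 mm²); the r=3 cylinder at (13, 1.5) contributes a regular 12-gon of circumradius 3 (area = (12/2)·3.000²·sin(360°/12) = 27.00 mm²); Taking the first minus the rest: starting from the 20×15 cube (300.00 mm²), the r=2.5 cylinder at (4.5, 7.5) lies wholly inside it (removes its full 18.75 mm² and its 15.53 mm outline becomes a hole wall); the 4.5×4.5 cube at (14, 14.5) partially overlaps it — only the 2.25 mm² overlap (of its 20.25 mm²) is removed, clipping the outline; the r=3 cylinder at (13, 1.5) partially overlaps it — only the 21.90 mm² overlap (of its 27.00 mm²) is removed, clipping the outline — area = 257.10 mm². At z = 5.85: the 20×15 cube contributes its full rectangle (area 300.00 mm²); the r=2.5 cylinder at (4.5, 7.5) contributes a regular 12-gon of circumradius 2.5 (area = (12/2)·2.500²·sin(360°/12) = 18.75 mm²); the cube at (14, 14.5) (footprint 4.5×4.5) is included at this height (area 20.25 mm²); the r=3 cylinder at (13, 1.5) gives a regular 12-gon of circumradius 3 (constant along its height) (area = (12/2)·3.000²·sin(360°/12) = 27.00 mm²); After the difference (first − rest): starting from the 20×15 cube (300.00 mm²), the r=2.5 cylinder at (4.5, 7.5) lies wholly inside it (removes its full 18.75 mm² and its 15.53 mm outline becomes a hole wall); the 4.5×4.5 cube at (14, 14.5) partially overlaps it — only the 2.25 mm² overlap (of its 20.25 mm²) is removed, clipping the outline; the r=3 cylinder at (13, 1.5) partially overlaps it — only the 21.90 mm² overlap (of its 27.00 mm²) is removed, clipping the outline — area = 257.10 mm². Checking containment: the cross-section at z = 5.85 is a subset of the cross-section at z = 0.9.

entirely on top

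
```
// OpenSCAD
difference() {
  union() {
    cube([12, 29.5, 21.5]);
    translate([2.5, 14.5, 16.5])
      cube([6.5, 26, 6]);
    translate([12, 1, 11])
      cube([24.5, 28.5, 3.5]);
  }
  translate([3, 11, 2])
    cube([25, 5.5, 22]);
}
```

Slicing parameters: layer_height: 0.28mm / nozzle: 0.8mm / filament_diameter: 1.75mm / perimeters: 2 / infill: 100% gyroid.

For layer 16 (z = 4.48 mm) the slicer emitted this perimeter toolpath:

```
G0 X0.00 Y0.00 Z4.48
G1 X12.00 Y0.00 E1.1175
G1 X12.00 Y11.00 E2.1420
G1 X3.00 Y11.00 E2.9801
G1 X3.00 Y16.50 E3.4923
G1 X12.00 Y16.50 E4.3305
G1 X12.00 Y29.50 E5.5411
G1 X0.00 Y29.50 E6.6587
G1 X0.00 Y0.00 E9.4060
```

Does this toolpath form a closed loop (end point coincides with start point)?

yes

Start point (G0): (0.00, 0.00). End point (last G1): the path returns to the start — closed.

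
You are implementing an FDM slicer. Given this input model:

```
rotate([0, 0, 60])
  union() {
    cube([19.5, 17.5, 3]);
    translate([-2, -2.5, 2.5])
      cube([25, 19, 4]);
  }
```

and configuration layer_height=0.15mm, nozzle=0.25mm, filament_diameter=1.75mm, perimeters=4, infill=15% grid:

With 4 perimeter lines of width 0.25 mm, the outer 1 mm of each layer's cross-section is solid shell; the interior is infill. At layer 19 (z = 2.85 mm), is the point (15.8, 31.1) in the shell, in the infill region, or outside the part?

At z = 2.85 mm: the cube (footprint 19.5×17.5) is included at this height; the 25×19 cube at (-2, -2.5) contributes its full rectangle; Merging all regions: the regions partially overlap (shared area 321.75 mm²), so overlapping operands fuse into one piece — 1 connected region; (rotated 60° about Z; rotation is an isometry so areas/perimeters/island counts are preserved). Overall, the cross-section is a single solid region. Undo the 60° rotation: the query point maps to (34.833, 1.867) in the un-rotated model frame. The nearest boundary edge runs (23.00, 16.50)→(23.00, -2.50); distance from the point to it = 11.83 mm. The point is not inside any of the regions above, so it lies outside the cross-section (11.83 mm from the nearest boundary).

outside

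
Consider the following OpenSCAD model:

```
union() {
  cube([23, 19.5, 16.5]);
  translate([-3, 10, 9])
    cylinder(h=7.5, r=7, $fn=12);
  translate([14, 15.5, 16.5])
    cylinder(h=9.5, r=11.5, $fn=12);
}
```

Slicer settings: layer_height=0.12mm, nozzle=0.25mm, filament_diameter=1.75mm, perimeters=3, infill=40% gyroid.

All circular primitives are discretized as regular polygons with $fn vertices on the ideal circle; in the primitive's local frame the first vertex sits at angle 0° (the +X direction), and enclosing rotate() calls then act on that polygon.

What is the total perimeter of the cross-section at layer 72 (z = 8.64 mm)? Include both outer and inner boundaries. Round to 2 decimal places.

At z = 8.64 mm: the cube (footprint 23×19.5) is included at this height (perimeter 85.00 mm); the cylinder at (-3, 10) is absent (z outside [9, 16.5]); the cylinder at (14, 15.5) does not reach this height (z outside [16.5, 26]); Merging all regions: only the 23×19.5 cube is present, so the union is just that shape — boundary = 85.00 mm. Overall, the cross-section is a single solid region. Total boundary length (outer) = 85.00 mm.

85.00 mm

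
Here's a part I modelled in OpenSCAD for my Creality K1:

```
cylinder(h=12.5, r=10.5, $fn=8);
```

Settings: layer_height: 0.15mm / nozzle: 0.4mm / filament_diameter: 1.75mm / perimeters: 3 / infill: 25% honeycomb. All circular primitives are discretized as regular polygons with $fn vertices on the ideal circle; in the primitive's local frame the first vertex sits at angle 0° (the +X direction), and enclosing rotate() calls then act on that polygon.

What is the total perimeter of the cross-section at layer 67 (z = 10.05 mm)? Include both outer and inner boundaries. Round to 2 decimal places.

64.29 mm

At z = 10.05 mm: the r=10.5 cylinder contributes a regular 8-gon of circumradius 10.5 (perimeter = 2·8·10.500·sin(180°/8) = 64.29 mm). Overall, the cross-section is a single solid region. Total boundary length (outer) = 64.29 mm.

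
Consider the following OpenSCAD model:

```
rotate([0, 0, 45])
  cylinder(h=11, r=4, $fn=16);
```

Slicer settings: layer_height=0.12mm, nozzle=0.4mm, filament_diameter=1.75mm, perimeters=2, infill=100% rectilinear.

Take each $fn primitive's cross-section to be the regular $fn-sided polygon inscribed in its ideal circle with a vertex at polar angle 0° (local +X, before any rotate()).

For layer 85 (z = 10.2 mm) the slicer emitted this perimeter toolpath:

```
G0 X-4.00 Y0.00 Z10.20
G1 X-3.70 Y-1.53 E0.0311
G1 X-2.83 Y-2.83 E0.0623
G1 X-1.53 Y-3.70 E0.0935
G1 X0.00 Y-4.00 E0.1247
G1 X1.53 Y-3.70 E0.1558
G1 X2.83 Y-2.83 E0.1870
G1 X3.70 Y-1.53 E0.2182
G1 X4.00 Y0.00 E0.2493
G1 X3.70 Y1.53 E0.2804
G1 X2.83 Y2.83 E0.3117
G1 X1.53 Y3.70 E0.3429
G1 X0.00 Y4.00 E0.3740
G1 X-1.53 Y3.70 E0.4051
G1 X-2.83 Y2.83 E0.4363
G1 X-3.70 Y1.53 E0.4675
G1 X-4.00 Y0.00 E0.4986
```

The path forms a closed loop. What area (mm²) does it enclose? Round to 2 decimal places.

49.04 mm²

Apply the shoelace formula to the sequence of (X, Y) vertices; enclosed area = 49.04 mm².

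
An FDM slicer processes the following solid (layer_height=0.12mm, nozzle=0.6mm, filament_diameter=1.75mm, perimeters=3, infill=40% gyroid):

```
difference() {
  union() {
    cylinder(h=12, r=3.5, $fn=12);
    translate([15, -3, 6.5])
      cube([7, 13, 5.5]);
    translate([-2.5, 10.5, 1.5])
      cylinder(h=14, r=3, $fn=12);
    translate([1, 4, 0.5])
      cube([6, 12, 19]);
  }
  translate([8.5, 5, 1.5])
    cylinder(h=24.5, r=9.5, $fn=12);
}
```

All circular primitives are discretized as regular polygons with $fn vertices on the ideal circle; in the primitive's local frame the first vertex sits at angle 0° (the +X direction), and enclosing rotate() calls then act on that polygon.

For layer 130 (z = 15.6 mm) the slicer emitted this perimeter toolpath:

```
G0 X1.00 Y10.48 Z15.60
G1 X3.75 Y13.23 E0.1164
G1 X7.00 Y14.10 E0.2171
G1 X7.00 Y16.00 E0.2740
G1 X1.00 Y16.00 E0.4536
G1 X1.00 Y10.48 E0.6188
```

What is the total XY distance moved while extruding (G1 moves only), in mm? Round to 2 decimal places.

20.67 mm

Sum the Euclidean lengths of each G1 segment: total = 20.67 mm.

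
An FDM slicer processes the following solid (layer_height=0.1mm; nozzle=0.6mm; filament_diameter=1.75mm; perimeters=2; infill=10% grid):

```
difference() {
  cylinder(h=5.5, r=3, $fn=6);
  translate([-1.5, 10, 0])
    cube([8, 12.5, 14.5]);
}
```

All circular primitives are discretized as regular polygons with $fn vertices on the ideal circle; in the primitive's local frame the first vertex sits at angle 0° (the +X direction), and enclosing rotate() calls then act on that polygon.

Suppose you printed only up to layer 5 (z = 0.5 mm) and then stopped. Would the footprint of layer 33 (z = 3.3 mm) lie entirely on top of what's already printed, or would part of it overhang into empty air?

Compare the two slices. At z = 0.5: the r=3 cylinder gives a regular 6-gon of circumradius 3 (constant along its height) (area = (6/2)·3.000²·sin(360°/6) = 23.38 mm²); the cube at (-1.5, 10) is present — its section is the full 8×12.5 rectangle (area 100.00 mm²); After the difference (first − rest): starting from the r=3 cylinder (23.38 mm²), the 8×12.5 cube at (-1.5, 10) misses the remaining region (no effect) — area = 23.38 mm². At z = 3.3: the r=3 cylinder gives a regular 6-gon of circumradius 3 (constant along its height) (area = (6/2)·3.000²·sin(360°/6) = 23.38 mm²); the 8×12.5 cube at (-1.5, 10) contributes its full rectangle (area 100.00 mm²); After the difference (first − rest): starting from the r=3 cylinder (23.38 mm²), the 8×12.5 cube at (-1.5, 10) misses the remaining region (no effect) — area = 23.38 mm². Checking containment: the cross-section at z = 3.3 is a subset of the cross-section at z = 0.5.

entirely on top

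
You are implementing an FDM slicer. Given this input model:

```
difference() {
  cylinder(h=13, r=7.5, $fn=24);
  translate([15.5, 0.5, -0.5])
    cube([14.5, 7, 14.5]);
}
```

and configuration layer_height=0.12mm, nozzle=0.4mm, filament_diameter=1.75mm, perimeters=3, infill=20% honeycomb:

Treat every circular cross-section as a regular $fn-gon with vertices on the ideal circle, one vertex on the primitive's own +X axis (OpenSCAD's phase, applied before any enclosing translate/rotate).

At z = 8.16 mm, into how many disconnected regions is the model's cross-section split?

1

At z = 8.16 mm: the r=7.5 cylinder gives a regular 24-gon of circumradius 7.5 (constant along its height); the 14.5×7 cube at (15.5, 0.5) contributes its full rectangle; Taking the first minus the rest: starting from the r=7.5 cylinder, the 14.5×7 cube at (15.5, 0.5) misses the remaining region (no effect) — 1 connected region. The result has 1 disconnected region.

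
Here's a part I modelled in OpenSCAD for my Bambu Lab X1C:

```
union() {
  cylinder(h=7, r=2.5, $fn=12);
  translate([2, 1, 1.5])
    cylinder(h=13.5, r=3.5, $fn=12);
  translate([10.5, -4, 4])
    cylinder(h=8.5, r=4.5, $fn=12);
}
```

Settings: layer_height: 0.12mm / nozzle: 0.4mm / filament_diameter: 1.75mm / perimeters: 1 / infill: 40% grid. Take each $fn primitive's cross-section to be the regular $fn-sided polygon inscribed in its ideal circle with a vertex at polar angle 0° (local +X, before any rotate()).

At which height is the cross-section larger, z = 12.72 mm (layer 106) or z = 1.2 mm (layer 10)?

layer 106 (z = 12.72 mm)

Layer 106 (z = 12.72): the cylinder is absent (z outside [0, 7]); the r=3.5 cylinder at (2, 1) contributes a regular 12-gon of circumradius 3.5 (area = (12/2)·3.500²·sin(360°/12) = 36.75 mm²); the cylinder at (10.5, -4) is not intersected at this z (z outside [4, 12.5]); Merging all regions: only the r=3.5 cylinder at (2, 1) is present, so the union is just that shape — area = 36.75 mm². So its area = 36.75 mm². Layer 10 (z = 1.2): the cylinder: section is a regular 12-gon, circumradius r=2.5 (area = (12/2)·2.500²·sin(360°/12) = 18.75 mm²); the cylinder at (2, 1) is not intersected at this z (z outside [1.5, 15]); the cylinder at (10.5, -4) does not reach this height (z outside [4, 12.5]); Merging all regions: only the r=2.5 cylinder is present, so the union is just that shape — area = 18.75 mm². So its area = 18.75 mm². Layer 106 is larger (36.75 vs 18.75 mm²).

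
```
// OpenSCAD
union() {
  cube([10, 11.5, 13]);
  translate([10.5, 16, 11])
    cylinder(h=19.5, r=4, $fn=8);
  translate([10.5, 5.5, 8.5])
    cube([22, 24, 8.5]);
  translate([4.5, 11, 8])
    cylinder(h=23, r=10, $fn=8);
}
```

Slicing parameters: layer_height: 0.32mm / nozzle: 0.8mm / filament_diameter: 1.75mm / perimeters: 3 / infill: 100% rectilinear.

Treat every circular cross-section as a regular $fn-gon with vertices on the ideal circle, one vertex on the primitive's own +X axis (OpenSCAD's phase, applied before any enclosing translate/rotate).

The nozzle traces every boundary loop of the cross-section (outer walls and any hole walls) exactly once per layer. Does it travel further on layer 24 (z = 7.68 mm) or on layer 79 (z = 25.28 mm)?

Layer 24 (z = 7.68): the cube is present — its section is the full 10×11.5 rectangle (perimeter 43.00 mm); the cylinder at (10.5, 16) is not intersected at this z (z outside [11, 30.5]); the cube at (10.5, 5.5) is absent (z outside [8.5, 17]); the cylinder at (4.5, 11) is absent (z outside [8, 31]); Combining (union): only the 10×11.5 cube is present, so the union is just that shape — boundary = 43.00 mm. So its perimeter = 43.00 mm. Layer 79 (z = 25.28): the cube does not reach this height (z outside [0, 13]); the r=4 cylinder at (10.5, 16) contributes a regular 8-gon of circumradius 4 (perimeter = 2·8·4.000·sin(180°/8) = 24.49 mm); the cube at (10.5, 5.5) is absent (z outside [8.5, 17]); the r=10 cylinder at (4.5, 11) gives a regular 8-gon of circumradius 10 (constant along its height) (perimeter = 2·8·10.000·sin(180°/8) = 61.23 mm); Taking the union: the regions partially overlap (shared area 33.37 mm²), so the edge portions inside another operand are dropped and the merged outline is re-measured after clipping — boundary = 63.95 mm. So its perimeter = 63.95 mm. Layer 79 is larger (63.95 vs 43.00 mm).

layer 79 (z = 25.28 mm)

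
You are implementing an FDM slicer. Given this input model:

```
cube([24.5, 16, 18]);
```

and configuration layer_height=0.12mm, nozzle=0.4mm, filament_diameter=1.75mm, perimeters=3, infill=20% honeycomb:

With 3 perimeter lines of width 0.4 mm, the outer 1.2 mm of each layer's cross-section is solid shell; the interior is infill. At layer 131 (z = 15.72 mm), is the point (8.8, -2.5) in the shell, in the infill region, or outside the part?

At z = 15.72 mm: the 24.5×16 cube contributes its full rectangle. Overall, the cross-section is a single solid region. The nearest boundary edge runs (0.00, 0.00)→(24.50, 0.00); distance from the point to it = 2.50 mm. The point is not inside any of the regions above, so it lies outside the cross-section (2.50 mm from the nearest boundary).

outside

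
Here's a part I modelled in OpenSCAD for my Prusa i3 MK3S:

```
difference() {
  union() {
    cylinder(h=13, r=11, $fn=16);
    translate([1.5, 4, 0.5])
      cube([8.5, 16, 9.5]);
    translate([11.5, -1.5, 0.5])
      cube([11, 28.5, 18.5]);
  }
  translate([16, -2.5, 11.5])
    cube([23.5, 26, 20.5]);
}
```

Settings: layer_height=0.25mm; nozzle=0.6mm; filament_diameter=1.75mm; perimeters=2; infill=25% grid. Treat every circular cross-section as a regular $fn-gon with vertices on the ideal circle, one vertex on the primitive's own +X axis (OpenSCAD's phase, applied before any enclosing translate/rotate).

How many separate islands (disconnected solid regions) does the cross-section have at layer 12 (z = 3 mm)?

2

At z = 3 mm: the cylinder: section is a regular 16-gon, circumradius r=11; the cube at (1.5, 4) (footprint 8.5×16) is included at this height; the cube at (11.5, -1.5) is present — its section is the full 11×28.5 rectangle; Combining (union): the regions partially overlap (shared area 39.87 mm²), so overlapping operands fuse into one piece — 2 connected regions; the cube at (16, -2.5) is absent (z outside [11.5, 32]); Subtracting the remaining from the first: none of the subtracted shapes is present at this height, so the result so far is unchanged — 2 connected regions. Overall, the cross-section has 2 separate islands. Island count = 2.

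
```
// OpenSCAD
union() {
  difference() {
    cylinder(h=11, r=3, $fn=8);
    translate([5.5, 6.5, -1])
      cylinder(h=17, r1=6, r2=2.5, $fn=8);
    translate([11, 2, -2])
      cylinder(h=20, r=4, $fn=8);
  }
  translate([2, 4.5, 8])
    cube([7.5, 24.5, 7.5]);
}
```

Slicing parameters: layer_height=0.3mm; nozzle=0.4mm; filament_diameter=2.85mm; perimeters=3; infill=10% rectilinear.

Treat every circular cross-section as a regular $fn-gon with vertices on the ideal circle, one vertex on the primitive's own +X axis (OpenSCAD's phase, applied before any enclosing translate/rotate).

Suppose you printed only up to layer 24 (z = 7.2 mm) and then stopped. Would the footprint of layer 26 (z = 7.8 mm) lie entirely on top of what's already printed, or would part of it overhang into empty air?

entirely on top

Compare the two slices. At z = 7.2: the r=3 cylinder contributes a regular 8-gon of circumradius 3 (area = (8/2)·3.000²·sin(360°/8) = 25.46 mm²); the cone at (5.5, 6.5) contributes a regular 8-gon of circumradius 4.312 (interpolated between r1=6 and r2=2.5 at t=0.482) (area = (8/2)·4.312²·sin(360°/8) = 52.58 mm²); the r=4 cylinder at (11, 2) gives a regular 8-gon of circumradius 4 (constant along its height) (area = (8/2)·4.000²·sin(360°/8) = 45.25 mm²); Subtracting the remaining from the first: starting from the r=3 cylinder (25.46 mm²), the cone at (5.5, 6.5) misses the remaining region (no effect); the r=4 cylinder at (11, 2) misses the remaining region (no effect) — area = 25.46 mm²; the cube at (2, 4.5) is absent (z outside [8, 15.5]); Combining (union): only the result so far is present, so the union is just that shape — area = 25.46 mm². At z = 7.8: the r=3 cylinder gives a regular 8-gon of circumradius 3 (constant along its height) (area = (8/2)·3.000²·sin(360°/8) = 25.46 mm²); the cone at (5.5, 6.5) contributes a regular 8-gon of circumradius 4.188 (interpolated between r1=6 and r2=2.5 at t=0.518) (area = (8/2)·4.188²·sin(360°/8) = 49.61 mm²); the r=4 cylinder at (11, 2) contributes a regular 8-gon of circumradius 4 (area = (8/2)·4.000²·sin(360°/8) = 45.25 mm²); After the difference (first − rest): starting from the r=3 cylinder (25.46 mm²), the cone at (5.5, 6.5) misses the remaining region (no effect); the r=4 cylinder at (11, 2) misses the remaining region (no effect) — area = 25.46 mm²; the cube at (2, 4.5) is not intersected at this z (z outside [8, 15.5]); Combining (union): only that combined region is present, so the union is just that shape — area = 25.46 mm². Checking containment: the cross-section at z = 7.8 is a subset of the cross-section at z = 7.2.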